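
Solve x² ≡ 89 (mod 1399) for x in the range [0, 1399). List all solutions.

351, 1048

Since 1399 ≡ 3 (mod 4), a square root of 89 is 89^((1399+1)/4) = 89^350 mod 1399.
Repeated squaring: 89^2≡926, 89^4≡1288, 89^8≡1129, 89^16≡152, 89^32≡720, 89^64≡770, 89^128≡1123, 89^256≡630 (mod 1399).
89^350 = 89^(256+64+16+8+4+2) ≡ 351 (mod 1399).
Check: 351² = 123201 ≡ 89 (mod 1399). The two roots are 351 and 1048.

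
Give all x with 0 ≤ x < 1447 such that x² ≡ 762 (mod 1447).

Since 1447 ≡ 3 (mod 4), a square root of 762 is 762^((1447+1)/4) = 762^362 mod 1447.
Repeated squaring: 762^2≡397, 762^4≡1333, 762^8≡1420, 762^16≡729, 762^32≡392, 762^64≡282, 762^128≡1386, 762^256≡827 (mod 1447).
762^362 = 762^(256+64+32+8+2) ≡ 1400 (mod 1447).
Check: 1400² = 1960000 ≡ 762 (mod 1447). The two roots are 47 and 1400.

47, 1400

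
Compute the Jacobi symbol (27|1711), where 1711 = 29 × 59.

Reciprocity: 27 ≡ 3 and 1711 ≡ 3 (mod 4), so (27/1711) = −(1711/27).
Reduce top mod 27: now compute (10/27).
Pull out 2: since 27 ≡ 3 (mod 8), (2/27) = -1.
Reciprocity: 5 ≡ 1 and 27 ≡ 3 (mod 4), so (5/27) = +(27/5).
Reduce top mod 5: now compute (2/5).
Pull out 2: since 5 ≡ 5 (mod 8), (2/5) = -1.
Reached (1/5) = 1. Collecting the sign flips along the way, the symbol is -1.

-1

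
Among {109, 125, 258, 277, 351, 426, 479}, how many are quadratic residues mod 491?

3

(109/491) = -1 → non-residue.
(125/491) = +1 → QR.
(258/491) = -1 → non-residue.
(277/491) = +1 → QR.
(351/491) = +1 → QR.
(426/491) = -1 → non-residue.
(479/491) = -1 → non-residue.
Total quadratic residues among the 7: 3.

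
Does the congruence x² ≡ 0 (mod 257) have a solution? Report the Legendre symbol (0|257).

0

Top reduces to 0: gcd > 1, so the symbol is 0.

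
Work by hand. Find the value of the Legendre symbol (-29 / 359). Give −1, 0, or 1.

1

First reduce: -29 ≡ 330 (mod 359).
Pull out 2: since 359 ≡ 7 (mod 8), (2/359) = +1.
Reciprocity: 165 ≡ 1 and 359 ≡ 3 (mod 4), so (165/359) = +(359/165).
Reduce top mod 165: now compute (29/165).
Reciprocity: 29 ≡ 1 and 165 ≡ 1 (mod 4), so (29/165) = +(165/29).
Reduce top mod 29: now compute (20/29).
Pull out 2^2: since 29 ≡ 5 (mod 8), (2/29) = -1, so (2/29)^2 = +1.
Reciprocity: 5 ≡ 1 and 29 ≡ 1 (mod 4), so (5/29) = +(29/5).
Reduce top mod 5: now compute (4/5).
Pull out 2^2: since 5 ≡ 5 (mod 8), (2/5) = -1, so (2/5)^2 = +1.
Reached (1/5) = 1. Collecting the sign flips along the way, the symbol is +1.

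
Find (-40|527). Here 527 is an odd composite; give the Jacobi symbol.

1

First reduce: -40 ≡ 487 (mod 527).
Reciprocity: 487 ≡ 3 and 527 ≡ 3 (mod 4), so (487/527) = −(527/487).
Reduce top mod 487: now compute (40/487).
Pull out 2^3: since 487 ≡ 7 (mod 8), (2/487) = +1, so (2/487)^3 = +1.
Reciprocity: 5 ≡ 1 and 487 ≡ 3 (mod 4), so (5/487) = +(487/5).
Reduce top mod 5: now compute (2/5).
Pull out 2: since 5 ≡ 5 (mod 8), (2/5) = -1.
Reached (1/5) = 1. Collecting the sign flips along the way, the symbol is +1.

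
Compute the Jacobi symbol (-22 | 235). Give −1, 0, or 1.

-1

First reduce: -22 ≡ 213 (mod 235).
Reciprocity: 213 ≡ 1 and 235 ≡ 3 (mod 4), so (213/235) = +(235/213).
Reduce top mod 213: now compute (22/213).
Pull out 2: since 213 ≡ 5 (mod 8), (2/213) = -1.
Reciprocity: 11 ≡ 3 and 213 ≡ 1 (mod 4), so (11/213) = +(213/11).
Reduce top mod 11: now compute (4/11).
Pull out 2^2: since 11 ≡ 3 (mod 8), (2/11) = -1, so (2/11)^2 = +1.
Reached (1/11) = 1. Collecting the sign flips along the way, the symbol is -1.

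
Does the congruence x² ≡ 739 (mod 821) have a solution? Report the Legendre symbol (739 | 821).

Euler's criterion: (739/821) ≡ 739^410 (mod 821).
739^2 ≡ 156 (mod 821)
739^4 ≡ 527 (mod 821)
739^8 ≡ 231 (mod 821)
739^16 ≡ 817 (mod 821)
739^32 ≡ 16 (mod 821)
739^64 ≡ 256 (mod 821)
739^128 ≡ 677 (mod 821)
739^256 ≡ 211 (mod 821)
739^410 = 739^(256+128+16+8+2) ≡ 820 (mod 821).
Result is 820 ≡ −1, so (739/821) = −1.

-1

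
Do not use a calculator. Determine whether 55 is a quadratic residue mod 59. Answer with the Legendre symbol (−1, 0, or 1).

Euler's criterion: (55/59) ≡ 55^29 (mod 59).
55^2 ≡ 16 (mod 59)
55^4 ≡ 20 (mod 59)
55^8 ≡ 46 (mod 59)
55^16 ≡ 51 (mod 59)
55^29 = 55^(16+8+4+1) ≡ 58 (mod 59).
Result is 58 ≡ −1, so (55/59) = −1.

-1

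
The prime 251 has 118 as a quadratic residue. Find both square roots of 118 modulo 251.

108, 143

Since 251 ≡ 3 (mod 4), a square root of 118 is 118^((251+1)/4) = 118^63 mod 251.
Repeated squaring: 118^2≡119, 118^4≡105, 118^8≡232, 118^16≡110, 118^32≡52 (mod 251).
118^63 = 118^(32+16+8+4+2+1) ≡ 108 (mod 251).
Check: 108² = 11664 ≡ 118 (mod 251). The two roots are 108 and 143.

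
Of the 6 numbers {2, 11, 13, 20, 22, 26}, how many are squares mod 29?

3

(2/29) = -1 → non-residue.
(11/29) = -1 → non-residue.
(13/29) = +1 → QR.
(20/29) = +1 → QR.
(22/29) = +1 → QR.
(26/29) = -1 → non-residue.
Total quadratic residues among the 6: 3.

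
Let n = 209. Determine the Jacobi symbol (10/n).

1

Pull out 2: since 209 ≡ 1 (mod 8), (2/209) = +1.
Reciprocity: 5 ≡ 1 and 209 ≡ 1 (mod 4), so (5/209) = +(209/5).
Reduce top mod 5: now compute (4/5).
Pull out 2^2: since 5 ≡ 5 (mod 8), (2/5) = -1, so (2/5)^2 = +1.
Reached (1/5) = 1. Collecting the sign flips along the way, the symbol is +1.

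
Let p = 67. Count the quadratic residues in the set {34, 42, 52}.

(34/67) = -1 → non-residue.
(42/67) = -1 → non-residue.
(52/67) = -1 → non-residue.
Total quadratic residues among the 3: 0.

0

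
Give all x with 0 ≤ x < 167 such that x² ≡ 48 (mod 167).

81, 86

Since 167 ≡ 3 (mod 4), a square root of 48 is 48^((167+1)/4) = 48^42 mod 167.
Repeated squaring: 48^2≡133, 48^4≡154, 48^8≡2, 48^16≡4, 48^32≡16 (mod 167).
48^42 = 48^(32+8+2) ≡ 81 (mod 167).
Check: 81² = 6561 ≡ 48 (mod 167). The two roots are 81 and 86.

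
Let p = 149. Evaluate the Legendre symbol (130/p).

Pull out 2: since 149 ≡ 5 (mod 8), (2/149) = -1.
Reciprocity: 65 ≡ 1 and 149 ≡ 1 (mod 4), so (65/149) = +(149/65).
Reduce top mod 65: now compute (19/65).
Reciprocity: 19 ≡ 3 and 65 ≡ 1 (mod 4), so (19/65) = +(65/19).
Reduce top mod 19: now compute (8/19).
Pull out 2^3: since 19 ≡ 3 (mod 8), (2/19) = -1, so (2/19)^3 = -1.
Reached (1/19) = 1. Collecting the sign flips along the way, the symbol is +1.

1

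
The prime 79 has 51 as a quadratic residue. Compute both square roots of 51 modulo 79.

29, 50

Since 79 ≡ 3 (mod 4), a square root of 51 is 51^((79+1)/4) = 51^20 mod 79.
Repeated squaring: 51^2≡73, 51^4≡36, 51^8≡32, 51^16≡76 (mod 79).
51^20 = 51^(16+4) ≡ 50 (mod 79).
Check: 50² = 2500 ≡ 51 (mod 79). The two roots are 29 and 50.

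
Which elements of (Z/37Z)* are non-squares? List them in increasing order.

Square k = 1,…,18 (k and 37−k give the same square):
1²=1, 2²=4, 3²=9, 4²=16, 5²=25, 6²=36, 7²≡12, 8²≡27, 9²≡7, 10²≡26, 11²≡10, 12²≡33, 13²≡21, 14²≡11, 15²≡3, 16²≡34, 17²≡30, 18²≡28 (mod 37).
The residues are {1, 3, 4, 7, 9, 10, 11, 12, 16, 21, 25, 26, 27, 28, 30, 33, 34, 36}; the non-residues are the remaining 18 nonzero classes.

2 5 6 8 13 14 15 17 18 19 20 22 23 24 29 31 32 35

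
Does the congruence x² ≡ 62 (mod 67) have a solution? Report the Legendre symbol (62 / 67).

1

Pull out 2: since 67 ≡ 3 (mod 8), (2/67) = -1.
Reciprocity: 31 ≡ 3 and 67 ≡ 3 (mod 4), so (31/67) = −(67/31).
Reduce top mod 31: now compute (5/31).
Reciprocity: 5 ≡ 1 and 31 ≡ 3 (mod 4), so (5/31) = +(31/5).
Reduce top mod 5: now compute (1/5).
Reached (1/5) = 1. Collecting the sign flips along the way, the symbol is +1.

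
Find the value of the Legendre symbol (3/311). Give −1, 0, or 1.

1

Reciprocity: 3 ≡ 3 and 311 ≡ 3 (mod 4), so (3/311) = −(311/3).
Reduce top mod 3: now compute (2/3).
Pull out 2: since 3 ≡ 3 (mod 8), (2/3) = -1.
Reached (1/3) = 1. Collecting the sign flips along the way, the symbol is +1.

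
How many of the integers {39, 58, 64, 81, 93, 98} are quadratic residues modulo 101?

(39/101) = -1 → non-residue.
(58/101) = +1 → QR.
(64/101) = +1 → QR.
(81/101) = +1 → QR.
(93/101) = -1 → non-residue.
(98/101) = -1 → non-residue.
Total quadratic residues among the 6: 3.

3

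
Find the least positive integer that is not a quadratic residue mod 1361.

(2/1361) = +1, so 2 is a residue.
(3/1361) = −1, so 3 is the smallest positive non-residue mod 1361.

3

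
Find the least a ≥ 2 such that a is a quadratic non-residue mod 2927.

5

(2/2927) = +1, so 2 is a residue.
(3/2927) = +1, so 3 is a residue.
(4/2927) = +1, so 4 is a residue.
(5/2927) = −1, so 5 is the smallest positive non-residue mod 2927.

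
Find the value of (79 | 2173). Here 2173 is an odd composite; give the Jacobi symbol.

1

Reciprocity: 79 ≡ 3 and 2173 ≡ 1 (mod 4), so (79/2173) = +(2173/79).
Reduce top mod 79: now compute (40/79).
Pull out 2^3: since 79 ≡ 7 (mod 8), (2/79) = +1, so (2/79)^3 = +1.
Reciprocity: 5 ≡ 1 and 79 ≡ 3 (mod 4), so (5/79) = +(79/5).
Reduce top mod 5: now compute (4/5).
Pull out 2^2: since 5 ≡ 5 (mod 8), (2/5) = -1, so (2/5)^2 = +1.
Reached (1/5) = 1. Collecting the sign flips along the way, the symbol is +1.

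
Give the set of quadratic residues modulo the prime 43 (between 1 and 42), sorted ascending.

Square k = 1,…,21 (k and 43−k give the same square):
1²=1, 2²=4, 3²=9, 4²=16, 5²=25, 6²=36, 7²≡6, 8²≡21, 9²≡38, 10²≡14, 11²≡35, 12²≡15, 13²≡40, 14²≡24, 15²≡10, 16²≡41, 17²≡31, 18²≡23, 19²≡17, 20²≡13, 21²≡11 (mod 43).
So the quadratic residues mod 43 are {1, 4, 6, 9, 10, 11, 13, 14, 15, 16, 17, 21, 23, 24, 25, 31, 35, 36, 38, 40, 41}.

1 4 6 9 10 11 13 14 15 16 17 21 23 24 25 31 35 36 38 40 41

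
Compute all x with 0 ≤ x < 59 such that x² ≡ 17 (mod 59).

28, 31

Since 59 ≡ 3 (mod 4), a square root of 17 is 17^((59+1)/4) = 17^15 mod 59.
Repeated squaring: 17^2≡53, 17^4≡36, 17^8≡57 (mod 59).
17^15 = 17^(8+4+2+1) ≡ 28 (mod 59).
Check: 28² = 784 ≡ 17 (mod 59). The two roots are 28 and 31.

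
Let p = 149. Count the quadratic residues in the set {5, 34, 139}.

1

(5/149) = +1 → QR.
(34/149) = -1 → non-residue.
(139/149) = -1 → non-residue.
Total quadratic residues among the 3: 1.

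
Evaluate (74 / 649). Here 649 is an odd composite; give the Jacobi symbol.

Pull out 2: since 649 ≡ 1 (mod 8), (2/649) = +1.
Reciprocity: 37 ≡ 1 and 649 ≡ 1 (mod 4), so (37/649) = +(649/37).
Reduce top mod 37: now compute (20/37).
Pull out 2^2: since 37 ≡ 5 (mod 8), (2/37) = -1, so (2/37)^2 = +1.
Reciprocity: 5 ≡ 1 and 37 ≡ 1 (mod 4), so (5/37) = +(37/5).
Reduce top mod 5: now compute (2/5).
Pull out 2: since 5 ≡ 5 (mod 8), (2/5) = -1.
Reached (1/5) = 1. Collecting the sign flips along the way, the symbol is -1.

-1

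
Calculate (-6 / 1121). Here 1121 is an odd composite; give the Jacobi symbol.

-1

First reduce: -6 ≡ 1115 (mod 1121).
Reciprocity: 1115 ≡ 3 and 1121 ≡ 1 (mod 4), so (1115/1121) = +(1121/1115).
Reduce top mod 1115: now compute (6/1115).
Pull out 2: since 1115 ≡ 3 (mod 8), (2/1115) = -1.
Reciprocity: 3 ≡ 3 and 1115 ≡ 3 (mod 4), so (3/1115) = −(1115/3).
Reduce top mod 3: now compute (2/3).
Pull out 2: since 3 ≡ 3 (mod 8), (2/3) = -1.
Reached (1/3) = 1. Collecting the sign flips along the way, the symbol is -1.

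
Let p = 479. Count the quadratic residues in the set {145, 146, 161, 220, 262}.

4

(145/479) = -1 → non-residue.
(146/479) = +1 → QR.
(161/479) = +1 → QR.
(220/479) = +1 → QR.
(262/479) = +1 → QR.
Total quadratic residues among the 5: 4.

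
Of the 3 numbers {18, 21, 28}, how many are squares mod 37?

2

(18/37) = -1 → non-residue.
(21/37) = +1 → QR.
(28/37) = +1 → QR.
Total quadratic residues among the 3: 2.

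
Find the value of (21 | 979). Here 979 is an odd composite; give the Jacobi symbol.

Reciprocity: 21 ≡ 1 and 979 ≡ 3 (mod 4), so (21/979) = +(979/21).
Reduce top mod 21: now compute (13/21).
Reciprocity: 13 ≡ 1 and 21 ≡ 1 (mod 4), so (13/21) = +(21/13).
Reduce top mod 13: now compute (8/13).
Pull out 2^3: since 13 ≡ 5 (mod 8), (2/13) = -1, so (2/13)^3 = -1.
Reached (1/13) = 1. Collecting the sign flips along the way, the symbol is -1.

-1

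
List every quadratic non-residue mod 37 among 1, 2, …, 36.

Square k = 1,…,18 (k and 37−k give the same square):
1²=1, 2²=4, 3²=9, 4²=16, 5²=25, 6²=36, 7²≡12, 8²≡27, 9²≡7, 10²≡26, 11²≡10, 12²≡33, 13²≡21, 14²≡11, 15²≡3, 16²≡34, 17²≡30, 18²≡28 (mod 37).
The residues are {1, 3, 4, 7, 9, 10, 11, 12, 16, 21, 25, 26, 27, 28, 30, 33, 34, 36}; the non-residues are the remaining 18 nonzero classes.

2, 5, 6, 8, 13, 14, 15, 17, 18, 19, 20, 22, 23, 24, 29, 31, 32, 35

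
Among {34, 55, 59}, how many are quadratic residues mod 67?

2

(34/67) = -1 → non-residue.
(55/67) = +1 → QR.
(59/67) = +1 → QR.
Total quadratic residues among the 3: 2.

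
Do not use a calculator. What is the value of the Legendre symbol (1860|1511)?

1

First reduce: 1860 ≡ 349 (mod 1511).
Reciprocity: 349 ≡ 1 and 1511 ≡ 3 (mod 4), so (349/1511) = +(1511/349).
Reduce top mod 349: now compute (115/349).
Reciprocity: 115 ≡ 3 and 349 ≡ 1 (mod 4), so (115/349) = +(349/115).
Reduce top mod 115: now compute (4/115).
Pull out 2^2: since 115 ≡ 3 (mod 8), (2/115) = -1, so (2/115)^2 = +1.
Reached (1/115) = 1. Collecting the sign flips along the way, the symbol is +1.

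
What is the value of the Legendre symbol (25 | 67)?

1

Reciprocity: 25 ≡ 1 and 67 ≡ 3 (mod 4), so (25/67) = +(67/25).
Reduce top mod 25: now compute (17/25).
Reciprocity: 17 ≡ 1 and 25 ≡ 1 (mod 4), so (17/25) = +(25/17).
Reduce top mod 17: now compute (8/17).
Pull out 2^3: since 17 ≡ 1 (mod 8), (2/17) = +1, so (2/17)^3 = +1.
Reached (1/17) = 1. Collecting the sign flips along the way, the symbol is +1.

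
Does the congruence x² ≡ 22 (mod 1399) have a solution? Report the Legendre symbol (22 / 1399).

1

Pull out 2: since 1399 ≡ 7 (mod 8), (2/1399) = +1.
Reciprocity: 11 ≡ 3 and 1399 ≡ 3 (mod 4), so (11/1399) = −(1399/11).
Reduce top mod 11: now compute (2/11).
Pull out 2: since 11 ≡ 3 (mod 8), (2/11) = -1.
Reached (1/11) = 1. Collecting the sign flips along the way, the symbol is +1.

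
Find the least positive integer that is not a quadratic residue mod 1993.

5

(2/1993) = +1, so 2 is a residue.
(3/1993) = +1, so 3 is a residue.
(4/1993) = +1, so 4 is a residue.
(5/1993) = −1, so 5 is the smallest positive non-residue mod 1993.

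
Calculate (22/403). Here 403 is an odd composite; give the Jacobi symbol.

Pull out 2: since 403 ≡ 3 (mod 8), (2/403) = -1.
Reciprocity: 11 ≡ 3 and 403 ≡ 3 (mod 4), so (11/403) = −(403/11).
Reduce top mod 11: now compute (7/11).
Reciprocity: 7 ≡ 3 and 11 ≡ 3 (mod 4), so (7/11) = −(11/7).
Reduce top mod 7: now compute (4/7).
Pull out 2^2: since 7 ≡ 7 (mod 8), (2/7) = +1, so (2/7)^2 = +1.
Reached (1/7) = 1. Collecting the sign flips along the way, the symbol is -1.

-1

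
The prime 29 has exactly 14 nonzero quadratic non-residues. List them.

2, 3, 8, 10, 11, 12, 14, 15, 17, 18, 19, 21, 26, 27

Square k = 1,…,14 (k and 29−k give the same square):
1²=1, 2²=4, 3²=9, 4²=16, 5²=25, 6²≡7, 7²≡20, 8²≡6, 9²≡23, 10²≡13, 11²≡5, 12²≡28, 13²≡24, 14²≡22 (mod 29).
The residues are {1, 4, 5, 6, 7, 9, 13, 16, 20, 22, 23, 24, 25, 28}; the non-residues are the remaining 14 nonzero classes.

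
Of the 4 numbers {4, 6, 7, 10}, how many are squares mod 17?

1

(4/17) = +1 → QR.
(6/17) = -1 → non-residue.
(7/17) = -1 → non-residue.
(10/17) = -1 → non-residue.
Total quadratic residues among the 4: 1.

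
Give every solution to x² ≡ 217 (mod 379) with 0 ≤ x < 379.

Since 379 ≡ 3 (mod 4), a square root of 217 is 217^((379+1)/4) = 217^95 mod 379.
Repeated squaring: 217^2≡93, 217^4≡311, 217^8≡76, 217^16≡91, 217^32≡322, 217^64≡217 (mod 379).
217^95 = 217^(64+16+8+4+2+1) ≡ 322 (mod 379).
Check: 322² = 103684 ≡ 217 (mod 379). The two roots are 57 and 322.

57, 322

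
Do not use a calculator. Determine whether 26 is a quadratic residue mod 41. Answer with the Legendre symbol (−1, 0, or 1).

Euler's criterion: (26/41) ≡ 26^20 (mod 41).
26^2 ≡ 20 (mod 41)
26^4 ≡ 31 (mod 41)
26^8 ≡ 18 (mod 41)
26^16 ≡ 37 (mod 41)
26^20 = 26^(16+4) ≡ 40 (mod 41).
Result is 40 ≡ −1, so (26/41) = −1.

-1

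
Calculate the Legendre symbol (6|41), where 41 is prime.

-1

Euler's criterion: (6/41) ≡ 6^20 (mod 41).
6^2 ≡ 36 (mod 41)
6^4 ≡ 25 (mod 41)
6^8 ≡ 10 (mod 41)
6^16 ≡ 18 (mod 41)
6^20 = 6^(16+4) ≡ 40 (mod 41).
Result is 40 ≡ −1, so (6/41) = −1.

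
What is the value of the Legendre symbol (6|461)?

Pull out 2: since 461 ≡ 5 (mod 8), (2/461) = -1.
Reciprocity: 3 ≡ 3 and 461 ≡ 1 (mod 4), so (3/461) = +(461/3).
Reduce top mod 3: now compute (2/3).
Pull out 2: since 3 ≡ 3 (mod 8), (2/3) = -1.
Reached (1/3) = 1. Collecting the sign flips along the way, the symbol is +1.

1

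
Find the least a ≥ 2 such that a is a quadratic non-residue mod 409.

(2/409) = +1, so 2 is a residue.
(3/409) = +1, so 3 is a residue.
(4/409) = +1, so 4 is a residue.
(5/409) = +1, so 5 is a residue.
(6/409) = +1, so 6 is a residue.
(7/409) = −1, so 7 is the smallest positive non-residue mod 409.

7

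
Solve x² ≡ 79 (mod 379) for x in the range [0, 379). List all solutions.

Since 379 ≡ 3 (mod 4), a square root of 79 is 79^((379+1)/4) = 79^95 mod 379.
Repeated squaring: 79^2≡177, 79^4≡251, 79^8≡87, 79^16≡368, 79^32≡121, 79^64≡239 (mod 379).
79^95 = 79^(64+16+8+4+2+1) ≡ 107 (mod 379).
Check: 107² = 11449 ≡ 79 (mod 379). The two roots are 107 and 272.

107, 272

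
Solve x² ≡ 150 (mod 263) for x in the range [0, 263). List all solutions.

26, 237

Since 263 ≡ 3 (mod 4), a square root of 150 is 150^((263+1)/4) = 150^66 mod 263.
Repeated squaring: 150^2≡145, 150^4≡248, 150^8≡225, 150^16≡129, 150^32≡72, 150^64≡187 (mod 263).
150^66 = 150^(64+2) ≡ 26 (mod 263).
Check: 26² = 676 ≡ 150 (mod 263). The two roots are 26 and 237.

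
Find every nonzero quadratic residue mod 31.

1, 2, 4, 5, 7, 8, 9, 10, 14, 16, 18, 19, 20, 25, 28

Square k = 1,…,15 (k and 31−k give the same square):
1²=1, 2²=4, 3²=9, 4²=16, 5²=25, 6²≡5, 7²≡18, 8²≡2, 9²≡19, 10²≡7, 11²≡28, 12²≡20, 13²≡14, 14²≡10, 15²≡8 (mod 31).
So the quadratic residues mod 31 are {1, 2, 4, 5, 7, 8, 9, 10, 14, 16, 18, 19, 20, 25, 28}.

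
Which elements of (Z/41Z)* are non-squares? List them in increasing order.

3 6 7 11 12 13 14 15 17 19 22 24 26 27 28 29 30 34 35 38

Square k = 1,…,20 (k and 41−k give the same square):
1²=1, 2²=4, 3²=9, 4²=16, 5²=25, 6²=36, 7²≡8, 8²≡23, 9²≡40, 10²≡18, 11²≡39, 12²≡21, 13²≡5, 14²≡32, 15²≡20, 16²≡10, 17²≡2, 18²≡37, 19²≡33, 20²≡31 (mod 41).
The residues are {1, 2, 4, 5, 8, 9, 10, 16, 18, 20, 21, 23, 25, 31, 32, 33, 36, 37, 39, 40}; the non-residues are the remaining 20 nonzero classes.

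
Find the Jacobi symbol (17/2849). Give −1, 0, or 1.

-1

Reciprocity: 17 ≡ 1 and 2849 ≡ 1 (mod 4), so (17/2849) = +(2849/17).
Reduce top mod 17: now compute (10/17).
Pull out 2: since 17 ≡ 1 (mod 8), (2/17) = +1.
Reciprocity: 5 ≡ 1 and 17 ≡ 1 (mod 4), so (5/17) = +(17/5).
Reduce top mod 5: now compute (2/5).
Pull out 2: since 5 ≡ 5 (mod 8), (2/5) = -1.
Reached (1/5) = 1. Collecting the sign flips along the way, the symbol is -1.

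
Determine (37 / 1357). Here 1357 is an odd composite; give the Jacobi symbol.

1

Reciprocity: 37 ≡ 1 and 1357 ≡ 1 (mod 4), so (37/1357) = +(1357/37).
Reduce top mod 37: now compute (25/37).
Reciprocity: 25 ≡ 1 and 37 ≡ 1 (mod 4), so (25/37) = +(37/25).
Reduce top mod 25: now compute (12/25).
Pull out 2^2: since 25 ≡ 1 (mod 8), (2/25) = +1, so (2/25)^2 = +1.
Reciprocity: 3 ≡ 3 and 25 ≡ 1 (mod 4), so (3/25) = +(25/3).
Reduce top mod 3: now compute (1/3).
Reached (1/3) = 1. Collecting the sign flips along the way, the symbol is +1.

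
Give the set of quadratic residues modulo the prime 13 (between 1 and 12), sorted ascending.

1, 3, 4, 9, 10, 12

Square k = 1,…,6 (k and 13−k give the same square):
1²=1, 2²=4, 3²=9, 4²≡3, 5²≡12, 6²≡10 (mod 13).
So the quadratic residues mod 13 are {1, 3, 4, 9, 10, 12}.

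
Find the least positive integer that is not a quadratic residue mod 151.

(2/151) = +1, so 2 is a residue.
(3/151) = −1, so 3 is the smallest positive non-residue mod 151.

3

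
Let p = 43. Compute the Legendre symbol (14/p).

1

Pull out 2: since 43 ≡ 3 (mod 8), (2/43) = -1.
Reciprocity: 7 ≡ 3 and 43 ≡ 3 (mod 4), so (7/43) = −(43/7).
Reduce top mod 7: now compute (1/7).
Reached (1/7) = 1. Collecting the sign flips along the way, the symbol is +1.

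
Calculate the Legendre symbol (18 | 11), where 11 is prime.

First reduce: 18 ≡ 7 (mod 11).
Reciprocity: 7 ≡ 3 and 11 ≡ 3 (mod 4), so (7/11) = −(11/7).
Reduce top mod 7: now compute (4/7).
Pull out 2^2: since 7 ≡ 7 (mod 8), (2/7) = +1, so (2/7)^2 = +1.
Reached (1/7) = 1. Collecting the sign flips along the way, the symbol is -1.

-1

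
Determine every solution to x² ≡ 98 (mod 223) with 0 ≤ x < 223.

Since 223 ≡ 3 (mod 4), a square root of 98 is 98^((223+1)/4) = 98^56 mod 223.
Repeated squaring: 98^2≡15, 98^4≡2, 98^8≡4, 98^16≡16, 98^32≡33 (mod 223).
98^56 = 98^(32+16+8) ≡ 105 (mod 223).
Check: 105² = 11025 ≡ 98 (mod 223). The two roots are 105 and 118.

105, 118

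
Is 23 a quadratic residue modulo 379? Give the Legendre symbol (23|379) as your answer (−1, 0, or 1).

1

Euler's criterion: (23/379) ≡ 23^189 (mod 379).
23^2 ≡ 150 (mod 379)
23^4 ≡ 139 (mod 379)
23^8 ≡ 371 (mod 379)
23^16 ≡ 64 (mod 379)
23^32 ≡ 306 (mod 379)
23^64 ≡ 23 (mod 379)
23^128 ≡ 150 (mod 379)
23^189 = 23^(128+32+16+8+4+1) ≡ 1 (mod 379).
Result is 1, so (23/379) = 1.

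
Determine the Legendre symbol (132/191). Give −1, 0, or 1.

-1

Euler's criterion: (132/191) ≡ 132^95 (mod 191).
132^2 ≡ 43 (mod 191)
132^4 ≡ 130 (mod 191)
132^8 ≡ 92 (mod 191)
132^16 ≡ 60 (mod 191)
132^32 ≡ 162 (mod 191)
132^64 ≡ 77 (mod 191)
132^95 = 132^(64+16+8+4+2+1) ≡ 190 (mod 191).
Result is 190 ≡ −1, so (132/191) = −1.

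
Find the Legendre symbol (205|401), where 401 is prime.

1

Reciprocity: 205 ≡ 1 and 401 ≡ 1 (mod 4), so (205/401) = +(401/205).
Reduce top mod 205: now compute (196/205).
Pull out 2^2: since 205 ≡ 5 (mod 8), (2/205) = -1, so (2/205)^2 = +1.
Reciprocity: 49 ≡ 1 and 205 ≡ 1 (mod 4), so (49/205) = +(205/49).
Reduce top mod 49: now compute (9/49).
Reciprocity: 9 ≡ 1 and 49 ≡ 1 (mod 4), so (9/49) = +(49/9).
Reduce top mod 9: now compute (4/9).
Pull out 2^2: since 9 ≡ 1 (mod 8), (2/9) = +1, so (2/9)^2 = +1.
Reached (1/9) = 1. Collecting the sign flips along the way, the symbol is +1.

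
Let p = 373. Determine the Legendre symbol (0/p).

0

Top reduces to 0: gcd > 1, so the symbol is 0.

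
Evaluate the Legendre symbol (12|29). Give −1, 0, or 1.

Pull out 2^2: since 29 ≡ 5 (mod 8), (2/29) = -1, so (2/29)^2 = +1.
Reciprocity: 3 ≡ 3 and 29 ≡ 1 (mod 4), so (3/29) = +(29/3).
Reduce top mod 3: now compute (2/3).
Pull out 2: since 3 ≡ 3 (mod 8), (2/3) = -1.
Reached (1/3) = 1. Collecting the sign flips along the way, the symbol is -1.

-1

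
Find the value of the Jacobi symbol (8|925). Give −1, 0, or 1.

-1

Pull out 2^3: since 925 ≡ 5 (mod 8), (2/925) = -1, so (2/925)^3 = -1.
Reached (1/925) = 1. Collecting the sign flips along the way, the symbol is -1.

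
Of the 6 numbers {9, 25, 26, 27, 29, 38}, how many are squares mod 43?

3

(9/43) = +1 → QR.
(25/43) = +1 → QR.
(26/43) = -1 → non-residue.
(27/43) = -1 → non-residue.
(29/43) = -1 → non-residue.
(38/43) = +1 → QR.
Total quadratic residues among the 6: 3.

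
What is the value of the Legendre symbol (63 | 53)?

First reduce: 63 ≡ 10 (mod 53).
Pull out 2: since 53 ≡ 5 (mod 8), (2/53) = -1.
Reciprocity: 5 ≡ 1 and 53 ≡ 1 (mod 4), so (5/53) = +(53/5).
Reduce top mod 5: now compute (3/5).
Reciprocity: 3 ≡ 3 and 5 ≡ 1 (mod 4), so (3/5) = +(5/3).
Reduce top mod 3: now compute (2/3).
Pull out 2: since 3 ≡ 3 (mod 8), (2/3) = -1.
Reached (1/3) = 1. Collecting the sign flips along the way, the symbol is +1.

1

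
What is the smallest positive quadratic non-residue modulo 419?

(2/419) = −1, so 2 is the smallest positive non-residue mod 419.

2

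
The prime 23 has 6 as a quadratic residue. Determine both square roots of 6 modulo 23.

Since 23 ≡ 3 (mod 4), a square root of 6 is 6^((23+1)/4) = 6^6 mod 23.
Repeated squaring: 6^2≡13, 6^4≡8 (mod 23).
6^6 = 6^(4+2) ≡ 12 (mod 23).
Check: 12² = 144 ≡ 6 (mod 23). The two roots are 11 and 12.

11, 12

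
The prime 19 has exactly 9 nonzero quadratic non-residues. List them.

2 3 8 10 12 13 14 15 18

Square k = 1,…,9 (k and 19−k give the same square):
1²=1, 2²=4, 3²=9, 4²=16, 5²≡6, 6²≡17, 7²≡11, 8²≡7, 9²≡5 (mod 19).
The residues are {1, 4, 5, 6, 7, 9, 11, 16, 17}; the non-residues are the remaining 9 nonzero classes.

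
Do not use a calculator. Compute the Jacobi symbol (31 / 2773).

1

Reciprocity: 31 ≡ 3 and 2773 ≡ 1 (mod 4), so (31/2773) = +(2773/31).
Reduce top mod 31: now compute (14/31).
Pull out 2: since 31 ≡ 7 (mod 8), (2/31) = +1.
Reciprocity: 7 ≡ 3 and 31 ≡ 3 (mod 4), so (7/31) = −(31/7).
Reduce top mod 7: now compute (3/7).
Reciprocity: 3 ≡ 3 and 7 ≡ 3 (mod 4), so (3/7) = −(7/3).
Reduce top mod 3: now compute (1/3).
Reached (1/3) = 1. Collecting the sign flips along the way, the symbol is +1.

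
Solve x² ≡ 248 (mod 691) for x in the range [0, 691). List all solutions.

76, 615

Since 691 ≡ 3 (mod 4), a square root of 248 is 248^((691+1)/4) = 248^173 mod 691.
Repeated squaring: 248^2≡5, 248^4≡25, 248^8≡625, 248^16≡210, 248^32≡567, 248^64≡174, 248^128≡563 (mod 691).
248^173 = 248^(128+32+8+4+1) ≡ 615 (mod 691).
Check: 615² = 378225 ≡ 248 (mod 691). The two roots are 76 and 615.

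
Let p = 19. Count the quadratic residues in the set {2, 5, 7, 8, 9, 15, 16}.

(2/19) = -1 → non-residue.
(5/19) = +1 → QR.
(7/19) = +1 → QR.
(8/19) = -1 → non-residue.
(9/19) = +1 → QR.
(15/19) = -1 → non-residue.
(16/19) = +1 → QR.
Total quadratic residues among the 7: 4.

4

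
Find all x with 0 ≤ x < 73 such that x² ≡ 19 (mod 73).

26, 47

73 ≡ 1 (mod 4), so we find a root by search.
Trying successive values, 26² = 676 ≡ 19 (mod 73). The other root is 73 − 26 = 47.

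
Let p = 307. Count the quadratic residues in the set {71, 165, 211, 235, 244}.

(71/307) = +1 → QR.
(165/307) = +1 → QR.
(211/307) = -1 → non-residue.
(235/307) = +1 → QR.
(244/307) = -1 → non-residue.
Total quadratic residues among the 5: 3.

3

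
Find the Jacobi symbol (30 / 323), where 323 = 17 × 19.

1

Pull out 2: since 323 ≡ 3 (mod 8), (2/323) = -1.
Reciprocity: 15 ≡ 3 and 323 ≡ 3 (mod 4), so (15/323) = −(323/15).
Reduce top mod 15: now compute (8/15).
Pull out 2^3: since 15 ≡ 7 (mod 8), (2/15) = +1, so (2/15)^3 = +1.
Reached (1/15) = 1. Collecting the sign flips along the way, the symbol is +1.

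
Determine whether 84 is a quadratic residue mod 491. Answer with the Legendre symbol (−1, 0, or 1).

-1

Pull out 2^2: since 491 ≡ 3 (mod 8), (2/491) = -1, so (2/491)^2 = +1.
Reciprocity: 21 ≡ 1 and 491 ≡ 3 (mod 4), so (21/491) = +(491/21).
Reduce top mod 21: now compute (8/21).
Pull out 2^3: since 21 ≡ 5 (mod 8), (2/21) = -1, so (2/21)^3 = -1.
Reached (1/21) = 1. Collecting the sign flips along the way, the symbol is -1.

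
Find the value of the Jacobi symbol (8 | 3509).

Pull out 2^3: since 3509 ≡ 5 (mod 8), (2/3509) = -1, so (2/3509)^3 = -1.
Reached (1/3509) = 1. Collecting the sign flips along the way, the symbol is -1.

-1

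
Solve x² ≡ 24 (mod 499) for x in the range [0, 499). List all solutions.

Since 499 ≡ 3 (mod 4), a square root of 24 is 24^((499+1)/4) = 24^125 mod 499.
Repeated squaring: 24^2≡77, 24^4≡440, 24^8≡487, 24^16≡144, 24^32≡277, 24^64≡382 (mod 499).
24^125 = 24^(64+32+16+8+4+1) ≡ 39 (mod 499).
Check: 39² = 1521 ≡ 24 (mod 499). The two roots are 39 and 460.

39, 460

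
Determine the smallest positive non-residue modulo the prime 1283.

(2/1283) = −1, so 2 is the smallest positive non-residue mod 1283.

2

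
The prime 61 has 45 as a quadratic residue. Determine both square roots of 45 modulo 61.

17, 44

61 ≡ 1 (mod 4), so we find a root by search.
Trying successive values, 17² = 289 ≡ 45 (mod 61). The other root is 61 − 17 = 44.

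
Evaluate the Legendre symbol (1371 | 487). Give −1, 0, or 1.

First reduce: 1371 ≡ 397 (mod 487).
Reciprocity: 397 ≡ 1 and 487 ≡ 3 (mod 4), so (397/487) = +(487/397).
Reduce top mod 397: now compute (90/397).
Pull out 2: since 397 ≡ 5 (mod 8), (2/397) = -1.
Reciprocity: 45 ≡ 1 and 397 ≡ 1 (mod 4), so (45/397) = +(397/45).
Reduce top mod 45: now compute (37/45).
Reciprocity: 37 ≡ 1 and 45 ≡ 1 (mod 4), so (37/45) = +(45/37).
Reduce top mod 37: now compute (8/37).
Pull out 2^3: since 37 ≡ 5 (mod 8), (2/37) = -1, so (2/37)^3 = -1.
Reached (1/37) = 1. Collecting the sign flips along the way, the symbol is +1.

1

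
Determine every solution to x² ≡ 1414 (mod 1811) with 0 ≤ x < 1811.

606, 1205

Since 1811 ≡ 3 (mod 4), a square root of 1414 is 1414^((1811+1)/4) = 1414^453 mod 1811.
Repeated squaring: 1414^2≡52, 1414^4≡893, 1414^8≡609, 1414^16≡1437, 1414^32≡429, 1414^64≡1130, 1414^128≡145, 1414^256≡1104 (mod 1811).
1414^453 = 1414^(256+128+64+4+1) ≡ 606 (mod 1811).
Check: 606² = 367236 ≡ 1414 (mod 1811). The two roots are 606 and 1205.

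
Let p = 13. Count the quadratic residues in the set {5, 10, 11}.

1

(5/13) = -1 → non-residue.
(10/13) = +1 → QR.
(11/13) = -1 → non-residue.
Total quadratic residues among the 3: 1.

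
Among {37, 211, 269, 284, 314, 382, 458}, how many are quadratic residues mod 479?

(37/479) = -1 → non-residue.
(211/479) = +1 → QR.
(269/479) = -1 → non-residue.
(284/479) = +1 → QR.
(314/479) = -1 → non-residue.
(382/479) = -1 → non-residue.
(458/479) = -1 → non-residue.
Total quadratic residues among the 7: 2.

2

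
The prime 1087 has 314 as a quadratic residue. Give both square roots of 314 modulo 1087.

Since 1087 ≡ 3 (mod 4), a square root of 314 is 314^((1087+1)/4) = 314^272 mod 1087.
Repeated squaring: 314^2≡766, 314^4≡863, 314^8≡174, 314^16≡927, 314^32≡599, 314^64≡91, 314^128≡672, 314^256≡479 (mod 1087).
314^272 = 314^(256+16) ≡ 537 (mod 1087).
Check: 537² = 288369 ≡ 314 (mod 1087). The two roots are 537 and 550.

537, 550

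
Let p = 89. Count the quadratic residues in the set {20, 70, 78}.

2

(20/89) = +1 → QR.
(70/89) = -1 → non-residue.
(78/89) = +1 → QR.
Total quadratic residues among the 3: 2.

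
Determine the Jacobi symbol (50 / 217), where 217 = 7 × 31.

Pull out 2: since 217 ≡ 1 (mod 8), (2/217) = +1.
Reciprocity: 25 ≡ 1 and 217 ≡ 1 (mod 4), so (25/217) = +(217/25).
Reduce top mod 25: now compute (17/25).
Reciprocity: 17 ≡ 1 and 25 ≡ 1 (mod 4), so (17/25) = +(25/17).
Reduce top mod 17: now compute (8/17).
Pull out 2^3: since 17 ≡ 1 (mod 8), (2/17) = +1, so (2/17)^3 = +1.
Reached (1/17) = 1. Collecting the sign flips along the way, the symbol is +1.

1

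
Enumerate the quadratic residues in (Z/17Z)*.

1 2 4 8 9 13 15 16

Square k = 1,…,8 (k and 17−k give the same square):
1²=1, 2²=4, 3²=9, 4²=16, 5²≡8, 6²≡2, 7²≡15, 8²≡13 (mod 17).
So the quadratic residues mod 17 are {1, 2, 4, 8, 9, 13, 15, 16}.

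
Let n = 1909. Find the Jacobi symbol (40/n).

-1

Pull out 2^3: since 1909 ≡ 5 (mod 8), (2/1909) = -1, so (2/1909)^3 = -1.
Reciprocity: 5 ≡ 1 and 1909 ≡ 1 (mod 4), so (5/1909) = +(1909/5).
Reduce top mod 5: now compute (4/5).
Pull out 2^2: since 5 ≡ 5 (mod 8), (2/5) = -1, so (2/5)^2 = +1.
Reached (1/5) = 1. Collecting the sign flips along the way, the symbol is -1.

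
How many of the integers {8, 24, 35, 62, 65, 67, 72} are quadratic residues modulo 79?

(8/79) = +1 → QR.
(24/79) = -1 → non-residue.
(35/79) = -1 → non-residue.
(62/79) = +1 → QR.
(65/79) = +1 → QR.
(67/79) = +1 → QR.
(72/79) = +1 → QR.
Total quadratic residues among the 7: 5.

5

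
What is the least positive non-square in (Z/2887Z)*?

3

(2/2887) = +1, so 2 is a residue.
(3/2887) = −1, so 3 is the smallest positive non-residue mod 2887.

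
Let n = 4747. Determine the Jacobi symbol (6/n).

1

Pull out 2: since 4747 ≡ 3 (mod 8), (2/4747) = -1.
Reciprocity: 3 ≡ 3 and 4747 ≡ 3 (mod 4), so (3/4747) = −(4747/3).
Reduce top mod 3: now compute (1/3).
Reached (1/3) = 1. Collecting the sign flips along the way, the symbol is +1.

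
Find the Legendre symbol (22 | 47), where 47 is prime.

Pull out 2: since 47 ≡ 7 (mod 8), (2/47) = +1.
Reciprocity: 11 ≡ 3 and 47 ≡ 3 (mod 4), so (11/47) = −(47/11).
Reduce top mod 11: now compute (3/11).
Reciprocity: 3 ≡ 3 and 11 ≡ 3 (mod 4), so (3/11) = −(11/3).
Reduce top mod 3: now compute (2/3).
Pull out 2: since 3 ≡ 3 (mod 8), (2/3) = -1.
Reached (1/3) = 1. Collecting the sign flips along the way, the symbol is -1.

-1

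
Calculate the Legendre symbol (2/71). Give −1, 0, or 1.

1

Pull out 2: since 71 ≡ 7 (mod 8), (2/71) = +1.
Reached (1/71) = 1. Collecting the sign flips along the way, the symbol is +1.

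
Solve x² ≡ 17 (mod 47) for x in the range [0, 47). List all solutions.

8, 39

Since 47 ≡ 3 (mod 4), a square root of 17 is 17^((47+1)/4) = 17^12 mod 47.
Repeated squaring: 17^2≡7, 17^4≡2, 17^8≡4 (mod 47).
17^12 = 17^(8+4) ≡ 8 (mod 47).
Check: 8² = 64 ≡ 17 (mod 47). The two roots are 8 and 39.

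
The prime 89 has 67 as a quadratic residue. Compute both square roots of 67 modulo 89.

44, 45

89 ≡ 1 (mod 4), so we find a root by search.
Trying successive values, 44² = 1936 ≡ 67 (mod 89). The other root is 89 − 44 = 45.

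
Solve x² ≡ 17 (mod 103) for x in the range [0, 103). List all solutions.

29, 74

Since 103 ≡ 3 (mod 4), a square root of 17 is 17^((103+1)/4) = 17^26 mod 103.
Repeated squaring: 17^2≡83, 17^4≡91, 17^8≡41, 17^16≡33 (mod 103).
17^26 = 17^(16+8+2) ≡ 29 (mod 103).
Check: 29² = 841 ≡ 17 (mod 103). The two roots are 29 and 74.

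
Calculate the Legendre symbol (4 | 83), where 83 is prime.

1

Pull out 2^2: since 83 ≡ 3 (mod 8), (2/83) = -1, so (2/83)^2 = +1.
Reached (1/83) = 1. Collecting the sign flips along the way, the symbol is +1.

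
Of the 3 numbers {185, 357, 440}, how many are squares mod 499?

1

(185/499) = -1 → non-residue.
(357/499) = -1 → non-residue.
(440/499) = +1 → QR.
Total quadratic residues among the 3: 1.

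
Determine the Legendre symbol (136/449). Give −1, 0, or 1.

Pull out 2^3: since 449 ≡ 1 (mod 8), (2/449) = +1, so (2/449)^3 = +1.
Reciprocity: 17 ≡ 1 and 449 ≡ 1 (mod 4), so (17/449) = +(449/17).
Reduce top mod 17: now compute (7/17).
Reciprocity: 7 ≡ 3 and 17 ≡ 1 (mod 4), so (7/17) = +(17/7).
Reduce top mod 7: now compute (3/7).
Reciprocity: 3 ≡ 3 and 7 ≡ 3 (mod 4), so (3/7) = −(7/3).
Reduce top mod 3: now compute (1/3).
Reached (1/3) = 1. Collecting the sign flips along the way, the symbol is -1.

-1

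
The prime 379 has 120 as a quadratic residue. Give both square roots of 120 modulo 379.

96, 283

Since 379 ≡ 3 (mod 4), a square root of 120 is 120^((379+1)/4) = 120^95 mod 379.
Repeated squaring: 120^2≡377, 120^4≡4, 120^8≡16, 120^16≡256, 120^32≡348, 120^64≡203 (mod 379).
120^95 = 120^(64+16+8+4+2+1) ≡ 96 (mod 379).
Check: 96² = 9216 ≡ 120 (mod 379). The two roots are 96 and 283.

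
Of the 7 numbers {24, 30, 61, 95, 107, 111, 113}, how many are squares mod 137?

(24/137) = -1 → non-residue.
(30/137) = +1 → QR.
(61/137) = +1 → QR.
(95/137) = -1 → non-residue.
(107/137) = +1 → QR.
(111/137) = -1 → non-residue.
(113/137) = -1 → non-residue.
Total quadratic residues among the 7: 3.

3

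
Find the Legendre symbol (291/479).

Euler's criterion: (291/479) ≡ 291^239 (mod 479).
291^2 ≡ 377 (mod 479)
291^4 ≡ 345 (mod 479)
291^8 ≡ 233 (mod 479)
291^16 ≡ 162 (mod 479)
291^32 ≡ 378 (mod 479)
291^64 ≡ 142 (mod 479)
291^128 ≡ 46 (mod 479)
291^239 = 291^(128+64+32+8+4+2+1) ≡ 1 (mod 479).
Result is 1, so (291/479) = 1.

1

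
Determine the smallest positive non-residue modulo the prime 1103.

5

(2/1103) = +1, so 2 is a residue.
(3/1103) = +1, so 3 is a residue.
(4/1103) = +1, so 4 is a residue.
(5/1103) = −1, so 5 is the smallest positive non-residue mod 1103.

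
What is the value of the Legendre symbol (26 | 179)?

Pull out 2: since 179 ≡ 3 (mod 8), (2/179) = -1.
Reciprocity: 13 ≡ 1 and 179 ≡ 3 (mod 4), so (13/179) = +(179/13).
Reduce top mod 13: now compute (10/13).
Pull out 2: since 13 ≡ 5 (mod 8), (2/13) = -1.
Reciprocity: 5 ≡ 1 and 13 ≡ 1 (mod 4), so (5/13) = +(13/5).
Reduce top mod 5: now compute (3/5).
Reciprocity: 3 ≡ 3 and 5 ≡ 1 (mod 4), so (3/5) = +(5/3).
Reduce top mod 3: now compute (2/3).
Pull out 2: since 3 ≡ 3 (mod 8), (2/3) = -1.
Reached (1/3) = 1. Collecting the sign flips along the way, the symbol is -1.

-1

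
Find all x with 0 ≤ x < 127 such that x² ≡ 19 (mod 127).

Since 127 ≡ 3 (mod 4), a square root of 19 is 19^((127+1)/4) = 19^32 mod 127.
Repeated squaring: 19^2≡107, 19^4≡19, 19^8≡107, 19^16≡19, 19^32≡107 (mod 127).
19^32 = 19^(32) ≡ 107 (mod 127).
Check: 107² = 11449 ≡ 19 (mod 127). The two roots are 20 and 107.

20, 107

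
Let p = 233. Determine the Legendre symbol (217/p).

1

Reciprocity: 217 ≡ 1 and 233 ≡ 1 (mod 4), so (217/233) = +(233/217).
Reduce top mod 217: now compute (16/217).
Pull out 2^4: since 217 ≡ 1 (mod 8), (2/217) = +1, so (2/217)^4 = +1.
Reached (1/217) = 1. Collecting the sign flips along the way, the symbol is +1.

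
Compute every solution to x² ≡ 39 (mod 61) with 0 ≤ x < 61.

10, 51

61 ≡ 1 (mod 4), so we find a root by search.
Trying successive values, 10² = 100 ≡ 39 (mod 61). The other root is 61 − 10 = 51.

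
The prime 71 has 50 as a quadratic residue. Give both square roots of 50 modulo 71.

11, 60

Since 71 ≡ 3 (mod 4), a square root of 50 is 50^((71+1)/4) = 50^18 mod 71.
Repeated squaring: 50^2≡15, 50^4≡12, 50^8≡2, 50^16≡4 (mod 71).
50^18 = 50^(16+2) ≡ 60 (mod 71).
Check: 60² = 3600 ≡ 50 (mod 71). The two roots are 11 and 60.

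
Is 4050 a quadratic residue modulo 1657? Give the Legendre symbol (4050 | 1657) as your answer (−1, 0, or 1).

1

First reduce: 4050 ≡ 736 (mod 1657).
Pull out 2^5: since 1657 ≡ 1 (mod 8), (2/1657) = +1, so (2/1657)^5 = +1.
Reciprocity: 23 ≡ 3 and 1657 ≡ 1 (mod 4), so (23/1657) = +(1657/23).
Reduce top mod 23: now compute (1/23).
Reached (1/23) = 1. Collecting the sign flips along the way, the symbol is +1.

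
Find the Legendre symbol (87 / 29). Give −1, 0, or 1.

0

First reduce: 87 ≡ 0 (mod 29).
Top reduces to 0: gcd > 1, so the symbol is 0.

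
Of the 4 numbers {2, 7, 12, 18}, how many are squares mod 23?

3

(2/23) = +1 → QR.
(7/23) = -1 → non-residue.
(12/23) = +1 → QR.
(18/23) = +1 → QR.
Total quadratic residues among the 4: 3.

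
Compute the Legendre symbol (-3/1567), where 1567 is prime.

First reduce: -3 ≡ 1564 (mod 1567).
Pull out 2^2: since 1567 ≡ 7 (mod 8), (2/1567) = +1, so (2/1567)^2 = +1.
Reciprocity: 391 ≡ 3 and 1567 ≡ 3 (mod 4), so (391/1567) = −(1567/391).
Reduce top mod 391: now compute (3/391).
Reciprocity: 3 ≡ 3 and 391 ≡ 3 (mod 4), so (3/391) = −(391/3).
Reduce top mod 3: now compute (1/3).
Reached (1/3) = 1. Collecting the sign flips along the way, the symbol is +1.

1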